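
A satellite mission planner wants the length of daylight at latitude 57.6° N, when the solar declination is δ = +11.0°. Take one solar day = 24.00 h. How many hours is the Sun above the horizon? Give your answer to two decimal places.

cos H₀ = −tan φ · tan δ = −tan(+57.6°) × tan(+11.000°) = -0.3063, so H₀ = 1.8821 rad = 107.84°.
Daylight = 2H₀/(2π) × 24.00 h = (1.8821/π) × 24.00 = 14.38 h.

14.38 h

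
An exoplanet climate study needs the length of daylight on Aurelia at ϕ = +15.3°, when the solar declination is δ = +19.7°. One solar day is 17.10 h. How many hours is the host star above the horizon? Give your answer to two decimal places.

9.08 h

cos h₀ = −tan ϕ · tan δ = −tan(+15.3°) × tan(+19.700°) = -0.0980, so h₀ = 1.6689 rad = 95.62°.
Daylight = 2h₀/(2π) × 17.10 h = (1.6689/π) × 17.10 = 9.08 h.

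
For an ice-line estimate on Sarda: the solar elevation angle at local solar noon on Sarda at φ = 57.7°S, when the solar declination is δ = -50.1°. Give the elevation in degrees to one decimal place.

82.4°

At local noon the hour angle is zero, so the zenith angle equals |φ − δ| = |-57.7° − (-50.100°)| = 7.600°.
Elevation = 90° − 7.600° = 82.4°.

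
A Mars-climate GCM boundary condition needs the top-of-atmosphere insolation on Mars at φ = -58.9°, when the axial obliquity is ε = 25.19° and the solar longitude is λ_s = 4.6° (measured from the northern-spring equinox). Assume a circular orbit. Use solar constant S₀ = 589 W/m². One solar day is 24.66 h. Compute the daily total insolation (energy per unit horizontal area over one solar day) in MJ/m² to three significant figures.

Solar declination: sin δ = sin ε · sin λ_s = sin 25.19° × sin 4.6° = 0.03413, so δ = +1.956°.
cos H₀ = −tan(-58.9°) tan(+1.956°) = 0.0566, H₀ = 1.5141 rad.
Bracket: H₀ sin φ sin δ + cos φ cos δ sin H₀ = 1.5141×-0.85627×0.03413 + 0.51653×0.99942×0.99840 = -0.044249 + 0.515404 = 0.471155.
Q̄ = (S₀/π) × [bracket] = (589/π) × 0.471155 = 88.334 W/m².
Daily total = Q̄ × 24.66 h × 3600 s/h = 88.334 × 24.66 × 3600 / 10⁶ = 7.842 MJ/m².

7.84 MJ/m²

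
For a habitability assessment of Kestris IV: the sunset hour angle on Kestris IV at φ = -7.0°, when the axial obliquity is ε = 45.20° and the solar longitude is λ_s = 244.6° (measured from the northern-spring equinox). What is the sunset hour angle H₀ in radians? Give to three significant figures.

H₀ = 1.67 rad

Solar declination: sin δ = sin ε · sin λ_s = sin 45.20° × sin 244.6° = -0.64098, so δ = -39.865°.
cos H₀ = −tan φ · tan δ = −tan(-7.0°) × tan(-39.865°) = -0.1025, so H₀ = 1.6735 rad = 95.89°.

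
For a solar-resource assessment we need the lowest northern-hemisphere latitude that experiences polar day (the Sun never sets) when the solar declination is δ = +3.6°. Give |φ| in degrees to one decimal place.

|φ| = 86.4°

Polar day requires cos H₀ = −tan φ tan δ ≤ −1, i.e. tan φ tan δ ≥ 1.
The boundary is |tan φ| · |tan δ| = 1, so |φ| = 90° − |δ| = 90° − 3.6° = 86.4° in the northern hemisphere.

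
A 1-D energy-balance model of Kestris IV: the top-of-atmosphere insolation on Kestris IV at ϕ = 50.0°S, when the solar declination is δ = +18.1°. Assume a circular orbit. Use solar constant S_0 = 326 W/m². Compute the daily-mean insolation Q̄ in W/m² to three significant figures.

Q̄ ≈ 29.5 W/m²

cos h₀ = −tan(-50.0°) tan(+18.100°) = 0.3895, h₀ = 1.1707 rad.
Bracket: h₀ sin ϕ sin δ + cos ϕ cos δ sin h₀ = 1.1707×-0.76604×0.31068 + 0.64279×0.95052×0.92102 = -0.278619 + 0.562729 = 0.284110.
Q̄ = (S_0/π) × [bracket] = (326/π) × 0.284110 = 29.48 W/m².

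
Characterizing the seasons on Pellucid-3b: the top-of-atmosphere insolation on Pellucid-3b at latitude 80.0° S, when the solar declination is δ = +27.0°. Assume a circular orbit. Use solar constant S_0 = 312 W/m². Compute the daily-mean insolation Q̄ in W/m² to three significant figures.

Q̄ ≈ 0.00 W/m²

cos h₀ = −tan(-80.0°) tan(+27.000°) = 2.8897 ≥ 1 ⇒ polar night, h₀ = 0 and Q̄ = 0.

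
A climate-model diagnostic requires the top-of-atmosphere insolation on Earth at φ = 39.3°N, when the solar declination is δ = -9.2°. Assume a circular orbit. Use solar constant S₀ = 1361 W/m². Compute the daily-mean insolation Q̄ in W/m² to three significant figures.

Q̄ ≈ 265 W/m²

cos H₀ = −tan(+39.3°) tan(-9.200°) = 0.1326, H₀ = 1.4378 rad.
Bracket: H₀ sin φ sin δ + cos φ cos δ sin H₀ = 1.4378×0.63338×-0.15988 + 0.77384×0.98714×0.99117 = -0.145599 + 0.757143 = 0.611544.
Q̄ = (S₀/π) × [bracket] = (1361/π) × 0.611544 = 264.9 W/m².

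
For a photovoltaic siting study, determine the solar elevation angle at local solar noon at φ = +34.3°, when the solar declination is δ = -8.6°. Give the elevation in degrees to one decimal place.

At local noon the hour angle is zero, so the zenith angle equals |φ − δ| = |+34.3° − (-8.600°)| = 42.900°.
Elevation = 90° − 42.900° = 47.1°.

47.1°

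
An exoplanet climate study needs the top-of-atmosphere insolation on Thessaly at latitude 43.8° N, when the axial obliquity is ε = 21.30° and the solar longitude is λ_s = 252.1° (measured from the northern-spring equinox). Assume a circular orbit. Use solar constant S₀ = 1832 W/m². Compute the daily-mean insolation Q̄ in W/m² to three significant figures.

Solar declination: sin δ = sin ε · sin λ_s = sin 21.30° × sin 252.1° = -0.34567, so δ = -20.223°.
cos H₀ = −tan(+43.8°) tan(-20.223°) = 0.3533, H₀ = 1.2097 rad.
Bracket: H₀ sin φ sin δ + cos φ cos δ sin H₀ = 1.2097×0.69214×-0.34567 + 0.72176×0.93836×0.93553 = -0.289423 + 0.633607 = 0.344184.
Q̄ = (S₀/π) × [bracket] = (1832/π) × 0.344184 = 200.7 W/m².

Q̄ ≈ 201 W/m²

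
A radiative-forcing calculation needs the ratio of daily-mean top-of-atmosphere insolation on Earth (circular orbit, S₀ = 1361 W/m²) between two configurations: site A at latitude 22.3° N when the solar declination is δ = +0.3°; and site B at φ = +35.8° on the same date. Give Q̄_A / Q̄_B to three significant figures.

— Configuration A (φ=+22.3°):
cos H₀ = −tan(+22.3°) tan(+0.300°) = -0.0021, H₀ = 1.5729 rad.
Bracket: H₀ sin φ sin δ + cos φ cos δ sin H₀ = 1.5729×0.37946×0.00524 + 0.92521×0.99999×1.00000 = 0.003128 + 0.925201 = 0.928329.
Q̄ = (S₀/π) × [bracket] = (1361/π) × 0.928329 = 402.17 W/m².
— Configuration B (φ=+35.8°):
cos H₀ = −tan(+35.8°) tan(+0.300°) = -0.0038, H₀ = 1.5746 rad.
Bracket: H₀ sin φ sin δ + cos φ cos δ sin H₀ = 1.5746×0.58496×0.00524 + 0.81106×0.99999×0.99999 = 0.004826 + 0.811044 = 0.815870.
Q̄ = (S₀/π) × [bracket] = (1361/π) × 0.815870 = 353.45 W/m².
Ratio Q̄_A / Q̄_B = 402.17 / 353.45 = 1.138.

Q̄_A / Q̄_B ≈ 1.14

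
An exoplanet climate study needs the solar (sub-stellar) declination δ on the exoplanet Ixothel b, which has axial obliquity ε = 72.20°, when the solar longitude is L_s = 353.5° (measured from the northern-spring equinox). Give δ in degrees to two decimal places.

sin δ = sin ε · sin L_s = sin 72.20° × sin 353.5° = -0.107784.
δ = arcsin(-0.107784) = -6.19°.

δ = -6.19°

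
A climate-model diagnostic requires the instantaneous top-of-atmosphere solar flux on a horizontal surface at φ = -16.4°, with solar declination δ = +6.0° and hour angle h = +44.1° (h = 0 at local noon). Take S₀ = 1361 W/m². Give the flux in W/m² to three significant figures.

cos θ_z = sin φ sin δ + cos φ cos δ cos h = -0.029513 + 0.685135 = 0.655622.
Flux = S₀ · cos θ_z = 1361 × 0.655622 = 892.3 W/m².

892 W/m²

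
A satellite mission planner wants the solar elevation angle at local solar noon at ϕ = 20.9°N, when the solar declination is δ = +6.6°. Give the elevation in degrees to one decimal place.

75.7°

At local noon the hour angle is zero, so the zenith angle equals |ϕ − δ| = |+20.9° − (+6.600°)| = 14.300°.
Elevation = 90° − 14.300° = 75.7°.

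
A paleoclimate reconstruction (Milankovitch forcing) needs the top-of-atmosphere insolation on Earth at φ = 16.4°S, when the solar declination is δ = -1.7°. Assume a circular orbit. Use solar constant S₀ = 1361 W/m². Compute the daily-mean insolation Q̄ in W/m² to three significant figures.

cos H₀ = −tan(-16.4°) tan(-1.700°) = -0.0087, H₀ = 1.5795 rad.
Bracket: H₀ sin φ sin δ + cos φ cos δ sin H₀ = 1.5795×-0.28234×-0.02967 + 0.95931×0.99956×0.99996 = 0.013232 + 0.958850 = 0.972082.
Q̄ = (S₀/π) × [bracket] = (1361/π) × 0.972082 = 421.1 W/m².

Q̄ ≈ 421 W/m²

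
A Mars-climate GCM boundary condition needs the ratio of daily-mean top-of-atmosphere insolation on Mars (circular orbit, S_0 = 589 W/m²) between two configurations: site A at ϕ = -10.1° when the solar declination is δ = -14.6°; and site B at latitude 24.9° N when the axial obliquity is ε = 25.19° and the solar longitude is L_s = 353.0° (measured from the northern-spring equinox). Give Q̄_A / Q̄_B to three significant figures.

Q̄_A / Q̄_B ≈ 1.17

— Configuration A (ϕ=-10.1°):
cos h₀ = −tan(-10.1°) tan(-14.600°) = -0.0464, h₀ = 1.6172 rad.
Bracket: h₀ sin ϕ sin δ + cos ϕ cos δ sin h₀ = 1.6172×-0.17537×-0.25207 + 0.98450×0.96771×0.99892 = 0.071489 + 0.951682 = 1.023171.
Q̄ = (S_0/π) × [bracket] = (589/π) × 1.023171 = 191.83 W/m².
— Configuration B (ϕ=+24.9°):
Solar declination: sin δ = sin ε · sin L_s = sin 25.19° × sin 353.0° = -0.05187, so δ = -2.973°.
cos h₀ = −tan(+24.9°) tan(-2.973°) = 0.0241, h₀ = 1.5467 rad.
Bracket: h₀ sin ϕ sin δ + cos ϕ cos δ sin h₀ = 1.5467×0.42104×-0.05187 + 0.90704×0.99865×0.99971 = -0.033779 + 0.905553 = 0.871774.
Q̄ = (S_0/π) × [bracket] = (589/π) × 0.871774 = 163.44 W/m².
Ratio Q̄_A / Q̄_B = 191.83 / 163.44 = 1.174.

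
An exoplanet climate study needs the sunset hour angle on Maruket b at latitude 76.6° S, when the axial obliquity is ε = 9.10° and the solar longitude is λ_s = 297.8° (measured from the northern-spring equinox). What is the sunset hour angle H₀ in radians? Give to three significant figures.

Solar declination: sin δ = sin ε · sin λ_s = sin 9.10° × sin 297.8° = -0.13990, so δ = -8.042°.
cos H₀ = −tan φ · tan δ = −tan(-76.6°) × tan(-8.042°) = -0.5931, so H₀ = 2.2057 rad = 126.38°.

H₀ = 2.21 rad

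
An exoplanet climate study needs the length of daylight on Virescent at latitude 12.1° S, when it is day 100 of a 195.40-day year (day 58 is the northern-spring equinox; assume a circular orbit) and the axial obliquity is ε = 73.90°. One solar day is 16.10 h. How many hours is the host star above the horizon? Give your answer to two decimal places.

Solar longitude: L_s = 360° × (100 − 58)/195.40 = 77.380°.
sin δ = sin 73.90° × sin 77.380° = 0.93757, so δ = +69.647°.
cos h₀ = −tan ϕ · tan δ = −tan(-12.1°) × tan(+69.647°) = 0.5779, so h₀ = 0.9546 rad = 54.70°.
Daylight = 2h₀/(2π) × 16.10 h = (0.9546/π) × 16.10 = 4.89 h.

4.89 h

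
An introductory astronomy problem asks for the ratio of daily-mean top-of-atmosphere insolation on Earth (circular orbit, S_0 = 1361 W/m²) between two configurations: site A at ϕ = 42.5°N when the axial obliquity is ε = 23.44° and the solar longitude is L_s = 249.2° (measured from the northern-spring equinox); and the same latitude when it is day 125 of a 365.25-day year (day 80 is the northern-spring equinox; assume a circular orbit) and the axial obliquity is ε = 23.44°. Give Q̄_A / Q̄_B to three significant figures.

Q̄_A / Q̄_B ≈ 0.327

— Configuration A (ϕ=+42.5°):
Solar declination: sin δ = sin ε · sin L_s = sin 23.44° × sin 249.2° = -0.37186, so δ = -21.831°.
cos h₀ = −tan(+42.5°) tan(-21.831°) = 0.3671, h₀ = 1.1949 rad.
Bracket: h₀ sin ϕ sin δ + cos ϕ cos δ sin h₀ = 1.1949×0.67559×-0.37186 + 0.73728×0.92829×0.93019 = -0.300189 + 0.636631 = 0.336442.
Q̄ = (S_0/π) × [bracket] = (1361/π) × 0.336442 = 145.75 W/m².
— Configuration B (ϕ=+42.5°):
Solar longitude: L_s = 360° × (125 − 80)/365.25 = 44.353°.
sin δ = sin 23.44° × sin 44.353° = 0.27809, so δ = +16.146°.
cos h₀ = −tan(+42.5°) tan(+16.146°) = -0.2653, h₀ = 1.8393 rad.
Bracket: h₀ sin ϕ sin δ + cos ϕ cos δ sin h₀ = 1.8393×0.67559×0.27809 + 0.73728×0.96056×0.96417 = 0.345558 + 0.682827 = 1.028385.
Q̄ = (S_0/π) × [bracket] = (1361/π) × 1.028385 = 445.52 W/m².
Ratio Q̄_A / Q̄_B = 145.75 / 445.52 = 0.3271.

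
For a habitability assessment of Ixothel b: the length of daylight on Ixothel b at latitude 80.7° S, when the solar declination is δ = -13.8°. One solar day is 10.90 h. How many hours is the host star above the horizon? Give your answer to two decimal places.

10.90 h

Sunrise equation: cos H₀ = −tan φ · tan δ = -1.4999 ≤ −1, so the host star never sets (polar day) and H₀ = π.
Daylight = 2H₀/(2π) × 10.90 h = (3.1416/π) × 10.90 = 10.90 h.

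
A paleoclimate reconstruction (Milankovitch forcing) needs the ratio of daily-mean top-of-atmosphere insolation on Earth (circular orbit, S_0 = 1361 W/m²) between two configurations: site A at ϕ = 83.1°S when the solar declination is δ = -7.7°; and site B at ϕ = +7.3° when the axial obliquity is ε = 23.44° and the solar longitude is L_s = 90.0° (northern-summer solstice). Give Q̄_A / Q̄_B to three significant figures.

— Configuration A (ϕ=-83.1°):
cos h₀ = −tan(-83.1°) tan(-7.700°) = -1.1173 ≤ −1 ⇒ polar day, h₀ = π.
Bracket: h₀ sin ϕ sin δ + cos ϕ cos δ sin h₀ = 3.1416×-0.99276×-0.13399 + 0.12014×0.99098×0.00000 = 0.417895 + 0.000000 = 0.417895.
Q̄ = (S_0/π) × [bracket] = (1361/π) × 0.417895 = 181.04 W/m².
— Configuration B (ϕ=+7.3°):
Solar declination: sin δ = sin ε · sin L_s = sin 23.44° × sin 90.0° = 0.39779, so δ = +23.440°.
cos h₀ = −tan(+7.3°) tan(+23.440°) = -0.0555, h₀ = 1.6264 rad.
Bracket: h₀ sin ϕ sin δ + cos ϕ cos δ sin h₀ = 1.6264×0.12706×0.39779 + 0.99189×0.91748×0.99846 = 0.082203 + 0.908638 = 0.990841.
Q̄ = (S_0/π) × [bracket] = (1361/π) × 0.990841 = 429.25 W/m².
Ratio Q̄_A / Q̄_B = 181.04 / 429.25 = 0.4218.

Q̄_A / Q̄_B ≈ 0.422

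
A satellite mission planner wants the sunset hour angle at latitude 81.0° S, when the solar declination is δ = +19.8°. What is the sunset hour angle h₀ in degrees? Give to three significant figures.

h₀ = 0.00°

cos h₀ = −tan ϕ · tan δ = 2.2731 ≥ 1, so the Sun never rises (polar night) and h₀ = 0.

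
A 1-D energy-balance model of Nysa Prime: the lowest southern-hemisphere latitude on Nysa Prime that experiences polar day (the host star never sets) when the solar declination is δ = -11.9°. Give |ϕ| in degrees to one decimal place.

Polar day requires cos h₀ = −tan ϕ tan δ ≤ −1, i.e. tan ϕ tan δ ≥ 1.
The boundary is |tan ϕ| · |tan δ| = 1, so |ϕ| = 90° − |δ| = 90° − 11.9° = 78.1° in the southern hemisphere.

|ϕ| = 78.1°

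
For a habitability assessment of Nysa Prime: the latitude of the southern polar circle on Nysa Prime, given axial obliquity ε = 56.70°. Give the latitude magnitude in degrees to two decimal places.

The polar circle is the lowest latitude that experiences at least one full rotation of continuous darkness at the northern-summer solstice; it lies at |ϕ| = 90° − ε = 90° − 56.70° = 33.30°.

33.30°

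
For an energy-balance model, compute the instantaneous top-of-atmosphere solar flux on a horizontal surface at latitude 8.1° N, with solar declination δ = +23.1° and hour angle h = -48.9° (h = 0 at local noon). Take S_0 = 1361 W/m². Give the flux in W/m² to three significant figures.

cos θ_z = sin ϕ sin δ + cos ϕ cos δ cos h = 0.055281 + 0.598636 = 0.653917.
Flux = S_0 · cos θ_z = 1361 × 0.653917 = 890.0 W/m².

890 W/m²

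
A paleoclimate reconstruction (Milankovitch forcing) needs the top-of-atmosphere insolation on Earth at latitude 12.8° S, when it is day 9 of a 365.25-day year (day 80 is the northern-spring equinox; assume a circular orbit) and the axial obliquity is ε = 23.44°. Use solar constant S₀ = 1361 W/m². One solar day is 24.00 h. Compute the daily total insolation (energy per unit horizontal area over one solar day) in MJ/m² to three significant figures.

38.9 MJ/m²

Solar longitude: λ_s = 360° × (9 − 80)/365.25 = -69.979°, i.e. -69.979° + 360° = 290.021°.
sin δ = sin 23.44° × sin 290.021° = -0.37375, so δ = -21.947°.
cos H₀ = −tan(-12.8°) tan(-21.947°) = -0.0915, H₀ = 1.6625 rad.
Bracket: H₀ sin φ sin δ + cos φ cos δ sin H₀ = 1.6625×-0.22155×-0.37375 + 0.97515×0.92753×0.99580 = 0.137662 + 0.900682 = 1.038344.
Q̄ = (S₀/π) × [bracket] = (1361/π) × 1.038344 = 449.83 W/m².
Daily total = Q̄ × 24.00 h × 3600 s/h = 449.83 × 24.00 × 3600 / 10⁶ = 38.87 MJ/m².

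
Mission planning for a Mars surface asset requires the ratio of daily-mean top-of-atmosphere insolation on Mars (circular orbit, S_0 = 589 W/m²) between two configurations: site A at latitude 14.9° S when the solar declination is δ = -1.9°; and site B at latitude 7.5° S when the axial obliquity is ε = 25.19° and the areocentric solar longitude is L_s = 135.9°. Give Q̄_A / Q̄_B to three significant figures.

Q̄_A / Q̄_B ≈ 1.10

— Configuration A (ϕ=-14.9°):
cos h₀ = −tan(-14.9°) tan(-1.900°) = -0.0088, h₀ = 1.5796 rad.
Bracket: h₀ sin ϕ sin δ + cos ϕ cos δ sin h₀ = 1.5796×-0.25713×-0.03316 + 0.96638×0.99945×0.99996 = 0.013468 + 0.965810 = 0.979278.
Q̄ = (S_0/π) × [bracket] = (589/π) × 0.979278 = 183.60 W/m².
— Configuration B (ϕ=-7.5°):
sin δ = sin 25.19° × sin 135.9° = 0.29620, so δ = +17.229°.
cos h₀ = −tan(-7.5°) tan(+17.229°) = 0.0408, h₀ = 1.5300 rad.
Bracket: h₀ sin ϕ sin δ + cos ϕ cos δ sin h₀ = 1.5300×-0.13053×0.29620 + 0.99144×0.95513×0.99917 = -0.059154 + 0.946168 = 0.887014.
Q̄ = (S_0/π) × [bracket] = (589/π) × 0.887014 = 166.30 W/m².
Ratio Q̄_A / Q̄_B = 183.60 / 166.30 = 1.104.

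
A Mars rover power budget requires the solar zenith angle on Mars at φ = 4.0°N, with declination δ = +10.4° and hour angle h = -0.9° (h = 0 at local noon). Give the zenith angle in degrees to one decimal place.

cos θ_z = sin φ sin δ + cos φ cos δ cos h = 0.012592 + 0.981054 = 0.993646.
θ_z = arccos(0.993646) = 6.5°.

θ_z = 6.5°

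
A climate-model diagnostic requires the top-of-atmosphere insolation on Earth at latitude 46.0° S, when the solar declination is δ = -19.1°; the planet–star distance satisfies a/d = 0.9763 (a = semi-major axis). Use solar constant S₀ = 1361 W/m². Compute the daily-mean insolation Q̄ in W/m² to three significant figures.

cos H₀ = −tan(-46.0°) tan(-19.100°) = -0.3586, H₀ = 1.9375 rad.
Bracket: H₀ sin φ sin δ + cos φ cos δ sin H₀ = 1.9375×-0.71934×-0.32722 + 0.69466×0.94495×0.93350 = 0.456053 + 0.612767 = 1.068820.
Inverse-square distance factor (a/d)² = 0.9763² = 0.953162.
Q̄ = (S₀/π) × 0.953162 × [bracket] = (1361/π) × 0.953162 × 1.068820 = 441.3 W/m².

Q̄ ≈ 441 W/m²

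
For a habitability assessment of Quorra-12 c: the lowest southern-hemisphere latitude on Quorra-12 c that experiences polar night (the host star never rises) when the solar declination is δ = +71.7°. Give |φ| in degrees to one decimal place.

Polar night requires cos H₀ = −tan φ tan δ ≥ 1, i.e. tan φ tan δ ≤ −1.
The boundary is |tan φ| · |tan δ| = 1, so |φ| = 90° − |δ| = 90° − 71.7° = 18.3° in the southern hemisphere.

|φ| = 18.3°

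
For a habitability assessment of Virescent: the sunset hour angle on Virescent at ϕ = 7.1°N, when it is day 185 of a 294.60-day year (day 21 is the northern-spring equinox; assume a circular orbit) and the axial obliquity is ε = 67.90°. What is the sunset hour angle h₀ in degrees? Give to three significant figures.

Solar longitude: L_s = 360° × (185 − 21)/294.60 = 200.407°.
sin δ = sin 67.90° × sin 200.407° = -0.32307, so δ = -18.849°.
cos h₀ = −tan ϕ · tan δ = −tan(+7.1°) × tan(-18.849°) = 0.0425, so h₀ = 1.5283 rad = 87.56°.

h₀ = 87.6°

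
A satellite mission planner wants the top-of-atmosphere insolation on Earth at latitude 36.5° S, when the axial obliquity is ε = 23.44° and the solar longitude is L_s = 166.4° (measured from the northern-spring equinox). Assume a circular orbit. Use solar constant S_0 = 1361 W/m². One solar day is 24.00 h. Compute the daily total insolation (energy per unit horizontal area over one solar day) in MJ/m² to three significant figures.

26.8 MJ/m²

Solar declination: sin δ = sin ε · sin L_s = sin 23.44° × sin 166.4° = 0.09354, so δ = +5.367°.
cos h₀ = −tan(-36.5°) tan(+5.367°) = 0.0695, h₀ = 1.5012 rad.
Bracket: h₀ sin ϕ sin δ + cos ϕ cos δ sin h₀ = 1.5012×-0.59482×0.09354 + 0.80386×0.99562×0.99758 = -0.083526 + 0.798402 = 0.714876.
Q̄ = (S_0/π) × [bracket] = (1361/π) × 0.714876 = 309.70 W/m².
Daily total = Q̄ × 24.00 h × 3600 s/h = 309.70 × 24.00 × 3600 / 10⁶ = 26.76 MJ/m².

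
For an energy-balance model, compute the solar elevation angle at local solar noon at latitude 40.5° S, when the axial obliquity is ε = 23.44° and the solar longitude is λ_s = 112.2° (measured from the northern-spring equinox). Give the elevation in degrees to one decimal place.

27.9°

Solar declination: sin δ = sin ε · sin λ_s = sin 23.44° × sin 112.2° = 0.36830, so δ = +21.611°.
At local noon the hour angle is zero, so the zenith angle equals |φ − δ| = |-40.5° − (+21.611°)| = 62.111°.
Elevation = 90° − 62.111° = 27.9°.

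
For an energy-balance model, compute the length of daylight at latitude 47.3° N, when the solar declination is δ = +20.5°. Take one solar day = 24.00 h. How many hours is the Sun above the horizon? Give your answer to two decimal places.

cos H₀ = −tan φ · tan δ = −tan(+47.3°) × tan(+20.500°) = -0.4052, so H₀ = 1.9880 rad = 113.90°.
Daylight = 2H₀/(2π) × 24.00 h = (1.9880/π) × 24.00 = 15.19 h.

15.19 h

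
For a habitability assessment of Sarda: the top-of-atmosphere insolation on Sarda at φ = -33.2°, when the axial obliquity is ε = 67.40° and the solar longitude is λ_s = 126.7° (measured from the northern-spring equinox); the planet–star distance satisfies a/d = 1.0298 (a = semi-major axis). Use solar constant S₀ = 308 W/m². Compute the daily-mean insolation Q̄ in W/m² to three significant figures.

Q̄ ≈ 8.27 W/m²

Solar declination: sin δ = sin ε · sin λ_s = sin 67.40° × sin 126.7° = 0.74021, so δ = +47.749°.
cos H₀ = −tan(-33.2°) tan(+47.749°) = 0.7204, H₀ = 0.7664 rad.
Bracket: H₀ sin φ sin δ + cos φ cos δ sin H₀ = 0.7664×-0.54756×0.74021 + 0.83676×0.67238×0.69356 = -0.310629 + 0.390211 = 0.079582.
Inverse-square distance factor (a/d)² = 1.0298² = 1.060488.
Q̄ = (S₀/π) × 1.060488 × [bracket] = (308/π) × 1.060488 × 0.079582 = 8.274 W/m².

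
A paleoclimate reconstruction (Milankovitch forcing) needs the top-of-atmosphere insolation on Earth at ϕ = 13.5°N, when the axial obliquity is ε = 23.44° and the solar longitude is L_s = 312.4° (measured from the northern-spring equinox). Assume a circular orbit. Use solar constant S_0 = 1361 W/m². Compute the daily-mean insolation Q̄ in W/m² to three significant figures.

Solar declination: sin δ = sin ε · sin L_s = sin 23.44° × sin 312.4° = -0.29375, so δ = -17.083°.
cos h₀ = −tan(+13.5°) tan(-17.083°) = 0.0738, h₀ = 1.4970 rad.
Bracket: h₀ sin ϕ sin δ + cos ϕ cos δ sin h₀ = 1.4970×0.23345×-0.29375 + 0.97237×0.95588×0.99727 = -0.102658 + 0.926932 = 0.824274.
Q̄ = (S_0/π) × [bracket] = (1361/π) × 0.824274 = 357.1 W/m².

Q̄ ≈ 357 W/m²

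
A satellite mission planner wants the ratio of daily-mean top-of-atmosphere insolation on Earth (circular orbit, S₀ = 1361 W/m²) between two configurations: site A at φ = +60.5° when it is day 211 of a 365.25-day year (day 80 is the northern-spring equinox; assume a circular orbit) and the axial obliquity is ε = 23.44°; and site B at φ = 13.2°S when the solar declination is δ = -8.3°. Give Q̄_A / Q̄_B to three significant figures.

Q̄_A / Q̄_B ≈ 0.955

— Configuration A (φ=+60.5°):
Solar longitude: λ_s = 360° × (211 − 80)/365.25 = 129.117°.
sin δ = sin 23.44° × sin 129.117° = 0.30863, so δ = +17.977°.
cos H₀ = −tan(+60.5°) tan(+17.977°) = -0.5735, H₀ = 2.1816 rad.
Bracket: H₀ sin φ sin δ + cos φ cos δ sin H₀ = 2.1816×0.87036×0.30863 + 0.49242×0.95118×0.81921 = 0.586020 + 0.383702 = 0.969722.
Q̄ = (S₀/π) × [bracket] = (1361/π) × 0.969722 = 420.10 W/m².
— Configuration B (φ=-13.2°):
cos H₀ = −tan(-13.2°) tan(-8.300°) = -0.0342, H₀ = 1.6050 rad.
Bracket: H₀ sin φ sin δ + cos φ cos δ sin H₀ = 1.6050×-0.22835×-0.14436 + 0.97358×0.98953×0.99941 = 0.052908 + 0.962818 = 1.015726.
Q̄ = (S₀/π) × [bracket] = (1361/π) × 1.015726 = 440.03 W/m².
Ratio Q̄_A / Q̄_B = 420.10 / 440.03 = 0.9547.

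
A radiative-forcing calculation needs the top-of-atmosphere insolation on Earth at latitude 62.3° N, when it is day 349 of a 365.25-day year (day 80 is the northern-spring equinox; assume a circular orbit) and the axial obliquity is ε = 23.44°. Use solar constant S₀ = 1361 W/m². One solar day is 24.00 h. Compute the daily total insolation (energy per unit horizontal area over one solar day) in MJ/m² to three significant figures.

Solar longitude: λ_s = 360° × (349 − 80)/365.25 = 265.133°.
sin δ = sin 23.44° × sin 265.133° = -0.39635, so δ = -23.350°.
cos H₀ = −tan(+62.3°) tan(-23.350°) = 0.8223, H₀ = 0.6054 rad.
Bracket: H₀ sin φ sin δ + cos φ cos δ sin H₀ = 0.6054×0.88539×-0.39635 + 0.46484×0.91810×0.56907 = -0.212450 + 0.242862 = 0.030412.
Q̄ = (S₀/π) × [bracket] = (1361/π) × 0.030412 = 13.175 W/m².
Daily total = Q̄ × 24.00 h × 3600 s/h = 13.175 × 24.00 × 3600 / 10⁶ = 1.138 MJ/m².

1.14 MJ/m²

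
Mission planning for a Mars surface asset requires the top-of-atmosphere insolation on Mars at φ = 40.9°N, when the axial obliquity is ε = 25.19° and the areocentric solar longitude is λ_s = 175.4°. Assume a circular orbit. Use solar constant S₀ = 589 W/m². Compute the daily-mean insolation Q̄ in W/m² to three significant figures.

sin δ = sin 25.19° × sin 175.4° = 0.03413, so δ = +1.956°.
cos H₀ = −tan(+40.9°) tan(+1.956°) = -0.0296, H₀ = 1.6004 rad.
Bracket: H₀ sin φ sin δ + cos φ cos δ sin H₀ = 1.6004×0.65474×0.03413 + 0.75585×0.99942×0.99956 = 0.035763 + 0.755079 = 0.790842.
Q̄ = (S₀/π) × [bracket] = (589/π) × 0.790842 = 148.3 W/m².

Q̄ ≈ 148 W/m²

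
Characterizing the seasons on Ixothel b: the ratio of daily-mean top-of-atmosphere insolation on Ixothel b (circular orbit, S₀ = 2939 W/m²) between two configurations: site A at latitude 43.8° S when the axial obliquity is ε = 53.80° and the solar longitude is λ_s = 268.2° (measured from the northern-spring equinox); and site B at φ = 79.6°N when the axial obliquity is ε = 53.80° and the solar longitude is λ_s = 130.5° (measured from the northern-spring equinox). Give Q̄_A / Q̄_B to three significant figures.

Q̄_A / Q̄_B ≈ 0.925

— Configuration A (φ=-43.8°):
Solar declination: sin δ = sin ε · sin λ_s = sin 53.80° × sin 268.2° = -0.80656, so δ = -53.761°.
cos H₀ = −tan(-43.8°) tan(-53.761°) = -1.3084 ≤ −1 ⇒ polar day, H₀ = π.
Bracket: H₀ sin φ sin δ + cos φ cos δ sin H₀ = 3.1416×-0.69214×-0.80656 + 0.72176×0.59115×0.00000 = 1.753806 + 0.000000 = 1.753806.
Q̄ = (S₀/π) × [bracket] = (2939/π) × 1.753806 = 1640.7 W/m².
— Configuration B (φ=+79.6°):
Solar declination: sin δ = sin ε · sin λ_s = sin 53.80° × sin 130.5° = 0.61362, so δ = +37.852°.
cos H₀ = −tan(+79.6°) tan(+37.852°) = -4.2342 ≤ −1 ⇒ polar day, H₀ = π.
Bracket: H₀ sin φ sin δ + cos φ cos δ sin H₀ = 3.1416×0.98357×0.61362 + 0.18052×0.78960×0.00000 = 1.896076 + 0.000000 = 1.896076.
Q̄ = (S₀/π) × [bracket] = (2939/π) × 1.896076 = 1773.8 W/m².
Ratio Q̄_A / Q̄_B = 1640.7 / 1773.8 = 0.9250.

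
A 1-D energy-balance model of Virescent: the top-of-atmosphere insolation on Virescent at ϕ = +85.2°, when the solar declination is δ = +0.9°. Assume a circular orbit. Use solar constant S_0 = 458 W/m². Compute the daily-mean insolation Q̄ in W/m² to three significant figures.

Q̄ ≈ 16.0 W/m²

cos h₀ = −tan(+85.2°) tan(+0.900°) = -0.1871, h₀ = 1.7590 rad.
Bracket: h₀ sin ϕ sin δ + cos ϕ cos δ sin h₀ = 1.7590×0.99649×0.01571 + 0.08368×0.99988×0.98235 = 0.027537 + 0.082193 = 0.109730.
Q̄ = (S_0/π) × [bracket] = (458/π) × 0.109730 = 16.00 W/m².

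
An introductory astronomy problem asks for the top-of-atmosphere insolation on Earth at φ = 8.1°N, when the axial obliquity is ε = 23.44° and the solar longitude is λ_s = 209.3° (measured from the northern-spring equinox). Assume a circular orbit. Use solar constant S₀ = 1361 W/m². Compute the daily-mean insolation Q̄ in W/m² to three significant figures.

Solar declination: sin δ = sin ε · sin λ_s = sin 23.44° × sin 209.3° = -0.19467, so δ = -11.225°.
cos H₀ = −tan(+8.1°) tan(-11.225°) = 0.0282, H₀ = 1.5425 rad.
Bracket: H₀ sin φ sin δ + cos φ cos δ sin H₀ = 1.5425×0.14090×-0.19467 + 0.99002×0.98087×0.99960 = -0.042309 + 0.970692 = 0.928383.
Q̄ = (S₀/π) × [bracket] = (1361/π) × 0.928383 = 402.2 W/m².

Q̄ ≈ 402 W/m²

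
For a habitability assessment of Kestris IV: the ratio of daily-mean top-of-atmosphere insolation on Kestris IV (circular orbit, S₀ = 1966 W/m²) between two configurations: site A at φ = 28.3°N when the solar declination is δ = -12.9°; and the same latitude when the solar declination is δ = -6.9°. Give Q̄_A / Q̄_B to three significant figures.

Q̄_A / Q̄_B ≈ 0.888

— Configuration A (φ=+28.3°):
cos H₀ = −tan(+28.3°) tan(-12.900°) = 0.1233, H₀ = 1.4472 rad.
Bracket: H₀ sin φ sin δ + cos φ cos δ sin H₀ = 1.4472×0.47409×-0.22325 + 0.88048×0.97476×0.99237 = -0.153173 + 0.851708 = 0.698535.
Q̄ = (S₀/π) × [bracket] = (1966/π) × 0.698535 = 437.14 W/m².
— Configuration B (φ=+28.3°):
cos H₀ = −tan(+28.3°) tan(-6.900°) = 0.0652, H₀ = 1.5056 rad.
Bracket: H₀ sin φ sin δ + cos φ cos δ sin H₀ = 1.5056×0.47409×-0.12014 + 0.88048×0.99276×0.99787 = -0.085755 + 0.872243 = 0.786488.
Q̄ = (S₀/π) × [bracket] = (1966/π) × 0.786488 = 492.18 W/m².
Ratio Q̄_A / Q̄_B = 437.14 / 492.18 = 0.8882.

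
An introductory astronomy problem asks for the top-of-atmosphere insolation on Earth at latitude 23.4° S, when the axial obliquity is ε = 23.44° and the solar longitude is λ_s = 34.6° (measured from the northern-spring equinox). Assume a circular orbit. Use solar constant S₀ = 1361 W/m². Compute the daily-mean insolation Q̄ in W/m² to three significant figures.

Q̄ ≈ 328 W/m²

Solar declination: sin δ = sin ε · sin λ_s = sin 23.44° × sin 34.6° = 0.22588, so δ = +13.055°.
cos H₀ = −tan(-23.4°) tan(+13.055°) = 0.1003, H₀ = 1.4703 rad.
Bracket: H₀ sin φ sin δ + cos φ cos δ sin H₀ = 1.4703×-0.39715×0.22588 + 0.91775×0.97415×0.99495 = -0.131898 + 0.889511 = 0.757613.
Q̄ = (S₀/π) × [bracket] = (1361/π) × 0.757613 = 328.2 W/m².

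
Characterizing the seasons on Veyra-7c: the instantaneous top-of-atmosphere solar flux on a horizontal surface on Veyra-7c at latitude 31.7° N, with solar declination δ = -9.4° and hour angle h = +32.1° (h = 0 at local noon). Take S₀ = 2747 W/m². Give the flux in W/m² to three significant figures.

1.72e+03 W/m²

cos θ_z = sin φ sin δ + cos φ cos δ cos h = -0.085823 + 0.711063 = 0.625240.
Flux = S₀ · cos θ_z = 2747 × 0.625240 = 1718 W/m².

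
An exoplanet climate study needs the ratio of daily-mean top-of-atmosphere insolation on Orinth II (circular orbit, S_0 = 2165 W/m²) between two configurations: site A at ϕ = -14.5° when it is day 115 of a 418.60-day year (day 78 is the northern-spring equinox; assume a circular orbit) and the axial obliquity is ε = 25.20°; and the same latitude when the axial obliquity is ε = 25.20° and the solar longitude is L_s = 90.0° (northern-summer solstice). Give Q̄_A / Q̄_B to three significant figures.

— Configuration A (ϕ=-14.5°):
Solar longitude: L_s = 360° × (115 − 78)/418.60 = 31.820°.
sin δ = sin 25.20° × sin 31.820° = 0.22450, so δ = +12.973°.
cos h₀ = −tan(-14.5°) tan(+12.973°) = 0.0596, h₀ = 1.5112 rad.
Bracket: h₀ sin ϕ sin δ + cos ϕ cos δ sin h₀ = 1.5112×-0.25038×0.22450 + 0.96815×0.97448×0.99822 = -0.084945 + 0.941763 = 0.856818.
Q̄ = (S_0/π) × [bracket] = (2165/π) × 0.856818 = 590.47 W/m².
— Configuration B (ϕ=-14.5°):
Solar declination: sin δ = sin ε · sin L_s = sin 25.20° × sin 90.0° = 0.42578, so δ = +25.200°.
cos h₀ = −tan(-14.5°) tan(+25.200°) = 0.1217, h₀ = 1.4488 rad.
Bracket: h₀ sin ϕ sin δ + cos ϕ cos δ sin h₀ = 1.4488×-0.25038×0.42578 + 0.96815×0.90483×0.99257 = -0.154452 + 0.869502 = 0.715050.
Q̄ = (S_0/π) × [bracket] = (2165/π) × 0.715050 = 492.77 W/m².
Ratio Q̄_A / Q̄_B = 590.47 / 492.77 = 1.198.

Q̄_A / Q̄_B ≈ 1.20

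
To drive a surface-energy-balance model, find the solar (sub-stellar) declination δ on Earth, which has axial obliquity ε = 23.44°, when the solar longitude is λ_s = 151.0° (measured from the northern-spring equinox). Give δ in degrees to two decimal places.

sin δ = sin ε · sin λ_s = sin 23.44° × sin 151.0° = 0.192852.
δ = arcsin(0.192852) = +11.12°.

δ = +11.12°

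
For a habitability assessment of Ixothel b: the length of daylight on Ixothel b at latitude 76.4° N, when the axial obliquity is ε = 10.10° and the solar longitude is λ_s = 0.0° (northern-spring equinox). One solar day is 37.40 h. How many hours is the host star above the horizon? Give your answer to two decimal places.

Solar declination: sin δ = sin ε · sin λ_s = sin 10.10° × sin 0.0° = 0.00000, so δ = +0.000°.
cos H₀ = −tan φ · tan δ = −tan(+76.4°) × tan(+0.000°) = -0.0000, so H₀ = 1.5708 rad = 90.00°.
Daylight = 2H₀/(2π) × 37.40 h = (1.5708/π) × 37.40 = 18.70 h.

18.70 h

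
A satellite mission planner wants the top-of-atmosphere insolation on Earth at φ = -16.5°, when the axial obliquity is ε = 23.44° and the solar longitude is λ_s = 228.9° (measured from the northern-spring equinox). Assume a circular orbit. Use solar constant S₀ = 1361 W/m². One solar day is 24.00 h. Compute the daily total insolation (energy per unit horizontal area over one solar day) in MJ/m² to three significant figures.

39.4 MJ/m²

Solar declination: sin δ = sin ε · sin λ_s = sin 23.44° × sin 228.9° = -0.29976, so δ = -17.443°.
cos H₀ = −tan(-16.5°) tan(-17.443°) = -0.0931, H₀ = 1.6640 rad.
Bracket: H₀ sin φ sin δ + cos φ cos δ sin H₀ = 1.6640×-0.28402×-0.29976 + 0.95882×0.95402×0.99566 = 0.141669 + 0.910764 = 1.052433.
Q̄ = (S₀/π) × [bracket] = (1361/π) × 1.052433 = 455.93 W/m².
Daily total = Q̄ × 24.00 h × 3600 s/h = 455.93 × 24.00 × 3600 / 10⁶ = 39.39 MJ/m².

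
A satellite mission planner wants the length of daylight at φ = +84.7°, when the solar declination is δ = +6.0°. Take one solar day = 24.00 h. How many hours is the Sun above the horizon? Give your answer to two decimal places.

Sunrise equation: cos H₀ = −tan φ · tan δ = -1.1330 ≤ −1, so the Sun never sets (polar day) and H₀ = π.
Daylight = 2H₀/(2π) × 24.00 h = (3.1416/π) × 24.00 = 24.00 h.

24.00 h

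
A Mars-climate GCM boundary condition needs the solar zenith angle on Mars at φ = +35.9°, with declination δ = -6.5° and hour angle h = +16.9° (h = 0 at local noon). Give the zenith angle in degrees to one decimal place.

cos θ_z = sin φ sin δ + cos φ cos δ cos h = -0.066379 + 0.770077 = 0.703698.
θ_z = arccos(0.703698) = 45.3°.

θ_z = 45.3°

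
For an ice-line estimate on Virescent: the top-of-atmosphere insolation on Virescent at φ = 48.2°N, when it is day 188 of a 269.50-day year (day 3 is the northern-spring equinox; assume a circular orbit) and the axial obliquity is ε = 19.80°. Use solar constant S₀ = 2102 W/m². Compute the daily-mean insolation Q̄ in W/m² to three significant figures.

Q̄ ≈ 208 W/m²

Solar longitude: λ_s = 360° × (188 − 3)/269.50 = 247.124°.
sin δ = sin 19.80° × sin 247.124° = -0.31210, so δ = -18.186°.
cos H₀ = −tan(+48.2°) tan(-18.186°) = 0.3674, H₀ = 1.1946 rad.
Bracket: H₀ sin φ sin δ + cos φ cos δ sin H₀ = 1.1946×0.74548×-0.31210 + 0.66653×0.95005×0.93006 = -0.277941 + 0.588948 = 0.311007.
Q̄ = (S₀/π) × [bracket] = (2102/π) × 0.311007 = 208.1 W/m².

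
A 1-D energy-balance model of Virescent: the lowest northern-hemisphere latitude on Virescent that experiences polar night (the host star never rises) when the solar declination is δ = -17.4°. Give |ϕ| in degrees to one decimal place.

|ϕ| = 72.6°

Polar night requires cos h₀ = −tan ϕ tan δ ≥ 1, i.e. tan ϕ tan δ ≤ −1.
The boundary is |tan ϕ| · |tan δ| = 1, so |ϕ| = 90° − |δ| = 90° − 17.4° = 72.6° in the northern hemisphere.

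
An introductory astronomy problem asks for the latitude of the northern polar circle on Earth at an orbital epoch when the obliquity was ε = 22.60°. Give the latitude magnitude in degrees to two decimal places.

The polar circle is the lowest latitude that experiences at least one full rotation of continuous daylight at the northern-summer solstice; it lies at |φ| = 90° − ε = 90° − 22.60° = 67.40°.

67.40°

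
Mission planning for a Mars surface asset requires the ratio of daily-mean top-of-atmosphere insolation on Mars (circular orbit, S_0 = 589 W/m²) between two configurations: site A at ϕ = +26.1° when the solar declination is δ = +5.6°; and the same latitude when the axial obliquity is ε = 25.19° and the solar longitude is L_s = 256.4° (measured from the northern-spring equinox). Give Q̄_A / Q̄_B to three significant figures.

Q̄_A / Q̄_B ≈ 1.74

— Configuration A (ϕ=+26.1°):
cos h₀ = −tan(+26.1°) tan(+5.600°) = -0.0480, h₀ = 1.6188 rad.
Bracket: h₀ sin ϕ sin δ + cos ϕ cos δ sin h₀ = 1.6188×0.43994×0.09758 + 0.89803×0.99523×0.99885 = 0.069494 + 0.892719 = 0.962213.
Q̄ = (S_0/π) × [bracket] = (589/π) × 0.962213 = 180.40 W/m².
— Configuration B (ϕ=+26.1°):
Solar declination: sin δ = sin ε · sin L_s = sin 25.19° × sin 256.4° = -0.41369, so δ = -24.437°.
cos h₀ = −tan(+26.1°) tan(-24.437°) = 0.2226, h₀ = 1.3463 rad.
Bracket: h₀ sin ϕ sin δ + cos ϕ cos δ sin h₀ = 1.3463×0.43994×-0.41369 + 0.89803×0.91042×0.97491 = -0.245025 + 0.797071 = 0.552046.
Q̄ = (S_0/π) × [bracket] = (589/π) × 0.552046 = 103.50 W/m².
Ratio Q̄_A / Q̄_B = 180.40 / 103.50 = 1.743.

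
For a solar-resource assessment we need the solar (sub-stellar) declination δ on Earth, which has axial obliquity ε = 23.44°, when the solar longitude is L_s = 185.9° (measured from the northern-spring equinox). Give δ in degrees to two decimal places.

sin δ = sin ε · sin L_s = sin 23.44° × sin 185.9° = -0.040890.
δ = arcsin(-0.040890) = -2.34°.

δ = -2.34°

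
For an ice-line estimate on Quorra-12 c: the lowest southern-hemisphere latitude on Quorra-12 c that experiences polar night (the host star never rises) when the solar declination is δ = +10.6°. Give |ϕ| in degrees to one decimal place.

|ϕ| = 79.4°

Polar night requires cos h₀ = −tan ϕ tan δ ≥ 1, i.e. tan ϕ tan δ ≤ −1.
The boundary is |tan ϕ| · |tan δ| = 1, so |ϕ| = 90° − |δ| = 90° − 10.6° = 79.4° in the southern hemisphere.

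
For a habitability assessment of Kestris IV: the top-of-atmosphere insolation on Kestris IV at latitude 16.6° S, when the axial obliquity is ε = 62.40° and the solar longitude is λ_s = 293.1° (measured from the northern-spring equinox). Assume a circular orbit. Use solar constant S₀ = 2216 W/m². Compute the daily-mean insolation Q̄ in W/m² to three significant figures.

Solar declination: sin δ = sin ε · sin λ_s = sin 62.40° × sin 293.1° = -0.81515, so δ = -54.602°.
cos H₀ = −tan(-16.6°) tan(-54.602°) = -0.4195, H₀ = 2.0037 rad.
Bracket: H₀ sin φ sin δ + cos φ cos δ sin H₀ = 2.0037×-0.28569×-0.81515 + 0.95832×0.57925×0.90775 = 0.466622 + 0.503898 = 0.970520.
Q̄ = (S₀/π) × [bracket] = (2216/π) × 0.970520 = 684.6 W/m².

Q̄ ≈ 685 W/m²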